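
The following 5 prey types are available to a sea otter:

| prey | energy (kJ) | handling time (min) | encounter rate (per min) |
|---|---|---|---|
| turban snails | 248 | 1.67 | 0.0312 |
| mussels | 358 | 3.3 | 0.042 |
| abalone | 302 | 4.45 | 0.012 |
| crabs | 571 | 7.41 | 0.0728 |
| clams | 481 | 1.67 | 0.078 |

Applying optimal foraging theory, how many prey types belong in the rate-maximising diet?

5

Profitabilities (E/h, kJ/min): clams 288, turban snails 149, mussels 108, crabs 77.1, abalone 67.9. Add prey in this order while the next type's profitability exceeds the intake rate on those already taken.
Rate on top 1: 33.19. turban snails: 149 > 33.19 → include.
Rate on top 2: 38.28. mussels: 108 > 38.28 → include.
Rate on top 3: 45.64. crabs: 77.1 > 45.64 → include.
Rate on top 4: 54.75. abalone: 67.9 > 54.75 → include.
Optimal diet: clams, turban snails, mussels, crabs, abalone — 5 of 5 types.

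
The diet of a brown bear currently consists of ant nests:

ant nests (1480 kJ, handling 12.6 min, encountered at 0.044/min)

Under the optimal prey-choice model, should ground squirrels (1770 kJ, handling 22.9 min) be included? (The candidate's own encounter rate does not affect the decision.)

Yes

Intake rate on the current diet: R = (0.044×1480) / (1 + 0.044×12.6) = 65.12/1.554 = 41.89 kJ/min.
ground squirrels: E/h = 1770/22.9 = 77.29 kJ/min.
Since 77.29 > R, including ground squirrels increases the long-run rate.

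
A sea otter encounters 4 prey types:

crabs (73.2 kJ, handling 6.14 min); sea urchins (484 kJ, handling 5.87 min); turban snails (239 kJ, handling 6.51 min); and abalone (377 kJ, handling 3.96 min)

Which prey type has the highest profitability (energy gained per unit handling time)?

abalone

In descending order of E/h:
abalone: 377/3.96 = 95.2 kJ/min
sea urchins: 484/5.87 = 82.5 kJ/min
turban snails: 239/6.51 = 36.7 kJ/min
crabs: 73.2/6.14 = 11.9 kJ/min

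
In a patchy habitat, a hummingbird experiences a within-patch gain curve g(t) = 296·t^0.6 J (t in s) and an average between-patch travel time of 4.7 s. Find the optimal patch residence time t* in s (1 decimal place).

7.0 s

Maximise g(t)/(T+t): set derivative to zero → g'(t)(T+t) = g(t).
g'(t) = 0.6·296·t^-0.4. Setting 0.6·296·t^-0.4 = 296·t^0.6/(4.7+t) gives 0.6(4.7+t) = t, so 0.40·t = 0.6×4.7.
t* = 0.6×4.7/0.40 = 7.05 s.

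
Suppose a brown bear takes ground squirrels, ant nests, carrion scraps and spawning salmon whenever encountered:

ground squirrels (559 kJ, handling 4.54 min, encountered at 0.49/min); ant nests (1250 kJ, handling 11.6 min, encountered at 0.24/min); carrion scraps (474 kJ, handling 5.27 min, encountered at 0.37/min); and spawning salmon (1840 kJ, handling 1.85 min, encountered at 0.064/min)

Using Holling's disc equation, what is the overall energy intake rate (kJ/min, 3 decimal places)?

107.349 kJ/min

R = Σλ_iE_i / (1 + Σλ_ih_i)
Numerator: 0.49×559 + 0.24×1250 + 0.37×474 + 0.064×1840 = 867
Denominator: 1 + 0.49×4.54 + 0.24×11.6 + 0.37×5.27 + 0.064×1.85 = 8.077
R = 867/8.077 = 107.3 kJ/min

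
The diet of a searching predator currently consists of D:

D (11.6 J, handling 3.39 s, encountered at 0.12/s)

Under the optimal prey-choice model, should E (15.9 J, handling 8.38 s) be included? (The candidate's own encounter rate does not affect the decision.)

Yes

On D alone, R = ΣλE/(1+Σλh) = 1.392/1.407 = 0.9895 J/s.
E: E/h = 15.9/8.38 = 1.897 J/s.
1.897 > 0.9895, so adding E raises the average — include it.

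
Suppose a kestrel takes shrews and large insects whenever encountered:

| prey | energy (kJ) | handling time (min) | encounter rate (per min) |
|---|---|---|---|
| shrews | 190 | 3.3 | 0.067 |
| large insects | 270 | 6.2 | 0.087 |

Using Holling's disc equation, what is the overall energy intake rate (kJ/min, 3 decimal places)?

R = Σλ_iE_i / (1 + Σλ_ih_i)
Numerator: 0.067×190 + 0.087×270 = 36.22
Denominator: 1 + 0.067×3.3 + 0.087×6.2 = 1.76
R = 36.22/1.76 = 20.57 kJ/min

20.574 kJ/min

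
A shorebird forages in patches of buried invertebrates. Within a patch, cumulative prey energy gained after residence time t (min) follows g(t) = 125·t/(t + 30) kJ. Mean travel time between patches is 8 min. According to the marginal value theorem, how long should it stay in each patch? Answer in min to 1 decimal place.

15.5 min

Optimal t* satisfies g'(t*) = g(t*)/(T + t*).
g'(t) = 125·30/(t + 30)². Setting 125·30/(t+30)² = 125t/[(t+30)(8+t)] gives 30(8+t) = t(t+30), so t² = 30×8 = 240.
t* = √240 = 15.49 min.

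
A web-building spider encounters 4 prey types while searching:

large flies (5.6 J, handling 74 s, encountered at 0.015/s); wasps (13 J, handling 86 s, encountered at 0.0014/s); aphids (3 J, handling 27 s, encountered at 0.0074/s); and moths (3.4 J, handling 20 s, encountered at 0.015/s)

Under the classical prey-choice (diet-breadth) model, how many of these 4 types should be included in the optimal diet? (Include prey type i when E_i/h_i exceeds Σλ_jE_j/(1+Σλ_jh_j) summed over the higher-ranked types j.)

Rank by E/h (J/s): moths 0.17, wasps 0.151, aphids 0.111, large flies 0.0757. Include each in turn until the next type's E/h falls below the running intake rate.
Rate on top 1: 0.03923. wasps: 0.151 > 0.03923 → include.
Rate on top 2: 0.04872. aphids: 0.111 > 0.04872 → include.
Rate on top 3: 0.05641. large flies: 0.0757 > 0.05641 → include.
Optimal diet: moths, wasps, aphids, large flies — 4 of 4 types.

4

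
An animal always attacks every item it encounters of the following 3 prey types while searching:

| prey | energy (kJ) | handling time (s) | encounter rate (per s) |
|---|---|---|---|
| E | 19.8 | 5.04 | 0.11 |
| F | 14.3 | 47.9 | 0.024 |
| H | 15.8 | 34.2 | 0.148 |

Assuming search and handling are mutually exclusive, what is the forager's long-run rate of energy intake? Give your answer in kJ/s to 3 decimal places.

R = Σλ_iE_i / (1 + Σλ_ih_i)
Numerator: 0.11×19.8 + 0.024×14.3 + 0.148×15.8 = 4.86
Denominator: 1 + 0.11×5.04 + 0.024×47.9 + 0.148×34.2 = 7.766
R = 4.86/7.766 = 0.6258 kJ/s

0.626 kJ/s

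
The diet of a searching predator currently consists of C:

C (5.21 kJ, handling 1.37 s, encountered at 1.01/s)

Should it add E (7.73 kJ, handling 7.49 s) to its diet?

No

On C alone, R = ΣλE/(1+Σλh) = 5.262/2.384 = 2.208 kJ/s.
E: E/h = 7.73/7.49 = 1.032 kJ/s.
Since 1.032 < R, time spent handling E is better spent searching.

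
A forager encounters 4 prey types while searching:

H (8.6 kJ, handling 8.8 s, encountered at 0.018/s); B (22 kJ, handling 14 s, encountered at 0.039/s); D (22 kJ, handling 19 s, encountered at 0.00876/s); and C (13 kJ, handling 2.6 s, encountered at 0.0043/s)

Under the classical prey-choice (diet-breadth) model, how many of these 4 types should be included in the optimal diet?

4

Rank by E/h (kJ/s): C 5, B 1.57, D 1.16, H 0.977. Include each in turn until the next type's E/h falls below the running intake rate.
Rate on top 1: 0.05528. B: 1.57 > 0.05528 → include.
Rate on top 2: 0.5869. D: 1.16 > 0.5869 → include.
Rate on top 3: 0.642. H: 0.977 > 0.642 → include.
Optimal diet: C, B, D, H — 4 of 4 types.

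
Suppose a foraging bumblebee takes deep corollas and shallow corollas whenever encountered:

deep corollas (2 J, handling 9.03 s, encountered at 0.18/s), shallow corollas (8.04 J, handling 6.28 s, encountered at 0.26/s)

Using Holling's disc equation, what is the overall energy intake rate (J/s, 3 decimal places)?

Energy encountered per unit search time: 0.18×2 + 0.26×8.04 = 2.45 J/s.
Handling time per unit search time: 0.18×9.03 + 0.26×6.28 = 3.258.
Rate = 2.45/(1 + 3.258) = 0.5755 J/s.

0.575 J/s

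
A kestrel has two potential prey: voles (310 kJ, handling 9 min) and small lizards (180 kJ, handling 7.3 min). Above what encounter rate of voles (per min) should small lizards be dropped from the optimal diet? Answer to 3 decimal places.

0.280 per min

The zero-one rule: include small lizards iff E₂/h₂ > λE₁/(1+λh₁). Equality gives the switch point.
λE₁h₂ = E₂ + λE₂h₁ ⇒ λ = E₂/(E₁h₂ − E₂h₁) = 180/(2263 − 1620) = 0.2799 per min.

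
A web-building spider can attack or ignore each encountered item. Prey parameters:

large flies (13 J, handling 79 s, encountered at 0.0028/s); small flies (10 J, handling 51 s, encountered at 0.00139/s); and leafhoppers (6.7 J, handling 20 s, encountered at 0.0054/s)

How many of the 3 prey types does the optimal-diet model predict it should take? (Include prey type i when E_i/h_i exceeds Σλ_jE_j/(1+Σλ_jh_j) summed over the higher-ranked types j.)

3

Rank by E/h (J/s): leafhoppers 0.335, small flies 0.196, large flies 0.165. Include each in turn until the next type's E/h falls below the running intake rate.
Rate on top 1: 0.03265. small flies: 0.196 > 0.03265 → include.
Rate on top 2: 0.04248. large flies: 0.165 > 0.04248 → include.
Optimal diet: leafhoppers, small flies, large flies — 3 of 3 types.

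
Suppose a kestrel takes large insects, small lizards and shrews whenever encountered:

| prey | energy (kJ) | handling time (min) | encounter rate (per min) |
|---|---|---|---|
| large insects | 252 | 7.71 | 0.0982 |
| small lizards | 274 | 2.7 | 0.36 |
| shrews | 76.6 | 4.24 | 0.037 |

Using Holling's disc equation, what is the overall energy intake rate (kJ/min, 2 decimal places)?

R = (0.0982×252 + 0.36×274 + 0.037×76.6) / (1 + 0.0982×7.71 + 0.36×2.7 + 0.037×4.24) = 126.2/2.886 = 43.74 kJ/min.

43.74 kJ/min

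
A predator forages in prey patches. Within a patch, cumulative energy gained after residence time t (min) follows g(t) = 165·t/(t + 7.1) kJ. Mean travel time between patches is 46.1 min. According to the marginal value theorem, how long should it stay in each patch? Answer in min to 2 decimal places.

Optimal t* satisfies g'(t*) = g(t*)/(T + t*).
g'(t) = 165·7.1/(t + 7.1)². Setting 165·7.1/(t+7.1)² = 165t/[(t+7.1)(46.1+t)] gives 7.1(46.1+t) = t(t+7.1), so t² = 7.1×46.1 = 327.3.
t* = √327.3 = 18.09 min.

18.09 min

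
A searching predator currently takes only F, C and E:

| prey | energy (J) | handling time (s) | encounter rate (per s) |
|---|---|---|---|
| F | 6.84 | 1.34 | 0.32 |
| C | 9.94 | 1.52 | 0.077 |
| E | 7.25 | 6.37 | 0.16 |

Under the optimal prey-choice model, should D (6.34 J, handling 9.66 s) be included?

On F, C and E alone, R = ΣλE/(1+Σλh) = 4.114/2.565 = 1.604 J/s.
Profitability of D: 6.34/9.66 = 0.6563 J/s.
Since 0.6563 < R, time spent handling D is better spent searching.

No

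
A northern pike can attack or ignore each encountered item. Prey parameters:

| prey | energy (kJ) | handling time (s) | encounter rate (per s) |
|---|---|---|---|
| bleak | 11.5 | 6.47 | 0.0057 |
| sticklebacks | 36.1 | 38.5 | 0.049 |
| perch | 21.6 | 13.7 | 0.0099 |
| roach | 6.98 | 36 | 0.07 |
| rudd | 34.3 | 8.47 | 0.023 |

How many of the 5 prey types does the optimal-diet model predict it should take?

E/h in descending order: rudd 4.05, bleak 1.78, perch 1.58, sticklebacks 0.938, roach 0.194 kJ/s. The optimal diet is the largest prefix of this list for which every included type satisfies E_i/h_i > R on the types above it.
Rate on top 1: 0.6603. bleak: 1.78 > 0.6603 → include.
Rate on top 2: 0.6937. perch: 1.58 > 0.6937 → include.
Rate on top 3: 0.7813. sticklebacks: 0.938 > 0.7813 → include.
Rate on top 4: 0.872. roach: 0.194 < 0.872 → exclude; stop.
Optimal diet: rudd, bleak, perch, sticklebacks — 4 of 5 types.

4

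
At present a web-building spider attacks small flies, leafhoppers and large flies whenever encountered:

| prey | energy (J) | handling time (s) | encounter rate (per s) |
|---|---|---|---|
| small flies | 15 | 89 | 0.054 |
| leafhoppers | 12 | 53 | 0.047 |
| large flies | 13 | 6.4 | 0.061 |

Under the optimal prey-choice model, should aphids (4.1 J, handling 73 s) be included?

No

Current rate: (0.054×15 + 0.047×12 + 0.061×13)/(1 + 0.054×89 + 0.047×53 + 0.061×6.4) = 0.2494 J/s.
aphids: E/h = 4.1/73 = 0.05616 J/s.
Since 0.05616 < R, time spent handling aphids is better spent searching.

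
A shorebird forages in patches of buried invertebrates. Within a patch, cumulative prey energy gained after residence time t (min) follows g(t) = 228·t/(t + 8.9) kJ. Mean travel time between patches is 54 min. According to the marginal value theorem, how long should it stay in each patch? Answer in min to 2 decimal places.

21.92 min

Maximise g(t)/(T+t): set derivative to zero → g'(t)(T+t) = g(t).
g'(t) = 228·8.9/(t + 8.9)². Setting 228·8.9/(t+8.9)² = 228t/[(t+8.9)(54+t)] gives 8.9(54+t) = t(t+8.9), so t² = 8.9×54 = 480.6.
t* = √480.6 = 21.92 min.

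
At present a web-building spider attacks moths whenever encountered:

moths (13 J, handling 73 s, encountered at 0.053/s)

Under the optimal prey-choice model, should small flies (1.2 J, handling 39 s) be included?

Intake rate on the current diet: R = (0.053×13) / (1 + 0.053×73) = 0.689/4.869 = 0.1415 J/s.
Profitability of small flies: 1.2/39 = 0.03077 J/s.
Since 0.03077 < R, time spent handling small flies is better spent searching.

No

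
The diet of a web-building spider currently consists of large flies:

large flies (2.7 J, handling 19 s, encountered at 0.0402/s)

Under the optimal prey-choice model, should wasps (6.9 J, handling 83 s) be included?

Current rate: (0.0402×2.7)/(1 + 0.0402×19) = 0.06154 J/s.
Profitability of wasps: 6.9/83 = 0.08313 J/s.
Since 0.08313 > R, including wasps increases the long-run rate.

Yes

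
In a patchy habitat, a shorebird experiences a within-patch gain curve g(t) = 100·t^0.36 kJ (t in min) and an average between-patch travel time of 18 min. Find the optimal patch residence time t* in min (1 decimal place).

10.1 min

Optimal t* satisfies g'(t*) = g(t*)/(T + t*).
g'(t) = 0.36·100·t^-0.64. Setting 0.36·100·t^-0.64 = 100·t^0.36/(18+t) gives 0.36(18+t) = t, so 0.64·t = 0.36×18.
t* = 0.36×18/0.64 = 10.12 min.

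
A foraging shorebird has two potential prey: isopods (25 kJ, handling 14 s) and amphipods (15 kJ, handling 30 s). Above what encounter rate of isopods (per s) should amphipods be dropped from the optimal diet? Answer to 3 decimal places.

Drop amphipods once their profitability E₂/h₂ falls below the rate achievable on isopods alone: E₂/h₂ = λE₁/(1 + λh₁).
Solve for λ: λE₁h₂ = E₂(1 + λh₁) → λ(E₁h₂ − E₂h₁) = E₂ → λ = E₂/(E₁h₂ − E₂h₁).
λ = 15/(25×30 − 15×14) = 15/540 = 0.02778 per s.

0.028 per s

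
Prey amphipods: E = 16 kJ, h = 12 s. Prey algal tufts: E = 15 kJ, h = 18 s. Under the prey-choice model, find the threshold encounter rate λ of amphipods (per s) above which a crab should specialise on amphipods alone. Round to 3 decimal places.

0.139 per s

The zero-one rule: include algal tufts iff E₂/h₂ > λE₁/(1+λh₁). Equality gives the switch point.
λE₁h₂ = E₂ + λE₂h₁ ⇒ λ = E₂/(E₁h₂ − E₂h₁) = 15/(288 − 180) = 0.1389 per s.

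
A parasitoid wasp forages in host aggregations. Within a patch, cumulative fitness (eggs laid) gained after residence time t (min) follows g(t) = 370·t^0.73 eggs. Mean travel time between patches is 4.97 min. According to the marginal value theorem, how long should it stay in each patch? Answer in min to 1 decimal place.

By the marginal value theorem, leave when the instantaneous gain rate g'(t) equals the habitat-wide average g(t)/(T + t).
g'(t) = 0.73·370·t^-0.27. Setting 0.73·370·t^-0.27 = 370·t^0.73/(4.97+t) gives 0.73(4.97+t) = t, so 0.27·t = 0.73×4.97.
t* = 0.73×4.97/0.27 = 13.44 min.

13.4 min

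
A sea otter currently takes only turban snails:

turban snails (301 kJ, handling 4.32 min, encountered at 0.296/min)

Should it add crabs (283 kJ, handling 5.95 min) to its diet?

Yes

Current rate: (0.296×301)/(1 + 0.296×4.32) = 39.1 kJ/min.
crabs: E/h = 283/5.95 = 47.56 kJ/min.
Since 47.56 > R, including crabs increases the long-run rate.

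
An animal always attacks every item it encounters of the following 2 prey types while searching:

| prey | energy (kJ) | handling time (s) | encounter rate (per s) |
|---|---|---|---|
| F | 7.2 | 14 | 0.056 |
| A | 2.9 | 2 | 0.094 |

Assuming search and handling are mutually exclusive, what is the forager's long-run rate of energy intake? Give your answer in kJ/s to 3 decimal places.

R = Σλ_iE_i / (1 + Σλ_ih_i)
Numerator: 0.056×7.2 + 0.094×2.9 = 0.6758
Denominator: 1 + 0.056×14 + 0.094×2 = 1.972
R = 0.6758/1.972 = 0.3427 kJ/s

0.343 kJ/s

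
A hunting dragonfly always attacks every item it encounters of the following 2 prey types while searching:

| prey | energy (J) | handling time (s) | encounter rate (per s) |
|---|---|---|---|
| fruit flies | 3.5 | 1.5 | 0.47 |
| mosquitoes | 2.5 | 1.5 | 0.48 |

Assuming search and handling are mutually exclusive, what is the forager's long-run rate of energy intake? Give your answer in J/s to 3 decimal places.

1.173 J/s

Energy encountered per unit search time: 0.47×3.5 + 0.48×2.5 = 2.845 J/s.
Handling time per unit search time: 0.47×1.5 + 0.48×1.5 = 1.425.
Rate = 2.845/(1 + 1.425) = 1.173 J/s.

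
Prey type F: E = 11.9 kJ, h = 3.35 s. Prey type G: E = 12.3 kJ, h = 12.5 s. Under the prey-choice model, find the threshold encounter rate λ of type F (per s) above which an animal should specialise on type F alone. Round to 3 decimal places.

The zero-one rule: include type G iff E₂/h₂ > λE₁/(1+λh₁). Equality gives the switch point.
λE₁h₂ = E₂ + λE₂h₁ ⇒ λ = E₂/(E₁h₂ − E₂h₁) = 12.3/(148.8 − 41.21) = 0.1144 per s.

0.114 per s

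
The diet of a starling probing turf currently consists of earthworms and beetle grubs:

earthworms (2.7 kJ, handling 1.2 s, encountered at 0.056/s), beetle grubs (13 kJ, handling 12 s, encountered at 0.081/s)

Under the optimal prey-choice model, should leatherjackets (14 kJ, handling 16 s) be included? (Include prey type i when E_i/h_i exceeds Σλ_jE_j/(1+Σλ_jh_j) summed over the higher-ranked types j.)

Yes

Intake rate on the current diet: R = (0.056×2.7 + 0.081×13) / (1 + 0.056×1.2 + 0.081×12) = 1.204/2.039 = 0.5905 kJ/s.
leatherjackets: E/h = 14/16 = 0.875 kJ/s.
0.875 > 0.5905, so adding leatherjackets raises the average — include it.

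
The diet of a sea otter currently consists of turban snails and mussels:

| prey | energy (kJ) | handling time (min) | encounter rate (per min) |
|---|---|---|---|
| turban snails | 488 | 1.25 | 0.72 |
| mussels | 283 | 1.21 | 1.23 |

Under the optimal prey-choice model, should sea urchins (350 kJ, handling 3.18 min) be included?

No

On turban snails and mussels alone, R = ΣλE/(1+Σλh) = 699.5/3.388 = 206.4 kJ/min.
Profitability of sea urchins: 350/3.18 = 110.1 kJ/min.
110.1 < 206.4, so adding sea urchins would lower the average — exclude it.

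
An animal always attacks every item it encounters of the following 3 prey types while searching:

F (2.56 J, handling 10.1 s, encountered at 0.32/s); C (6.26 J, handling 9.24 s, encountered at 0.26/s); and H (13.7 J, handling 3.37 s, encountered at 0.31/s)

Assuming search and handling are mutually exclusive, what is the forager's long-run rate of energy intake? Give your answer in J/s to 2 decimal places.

0.87 J/s

R = Σλ_iE_i / (1 + Σλ_ih_i)
Numerator: 0.32×2.56 + 0.26×6.26 + 0.31×13.7 = 6.694
Denominator: 1 + 0.32×10.1 + 0.26×9.24 + 0.31×3.37 = 7.679
R = 6.694/7.679 = 0.8717 J/s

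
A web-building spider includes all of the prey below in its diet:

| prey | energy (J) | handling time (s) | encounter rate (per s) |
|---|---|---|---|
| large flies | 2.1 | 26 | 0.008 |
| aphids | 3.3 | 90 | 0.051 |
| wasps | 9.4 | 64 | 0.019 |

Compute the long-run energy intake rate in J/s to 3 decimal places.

Energy encountered per unit search time: 0.008×2.1 + 0.051×3.3 + 0.019×9.4 = 0.3637 J/s.
Handling time per unit search time: 0.008×26 + 0.051×90 + 0.019×64 = 6.014.
Rate = 0.3637/(1 + 6.014) = 0.05185 J/s.

0.052 J/s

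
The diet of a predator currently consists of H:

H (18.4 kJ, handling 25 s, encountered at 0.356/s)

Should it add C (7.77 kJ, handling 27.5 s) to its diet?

On H alone, R = ΣλE/(1+Σλh) = 6.55/9.9 = 0.6617 kJ/s.
C: E/h = 7.77/27.5 = 0.2825 kJ/s.
0.2825 < 0.6617, so adding C would lower the average — exclude it.

No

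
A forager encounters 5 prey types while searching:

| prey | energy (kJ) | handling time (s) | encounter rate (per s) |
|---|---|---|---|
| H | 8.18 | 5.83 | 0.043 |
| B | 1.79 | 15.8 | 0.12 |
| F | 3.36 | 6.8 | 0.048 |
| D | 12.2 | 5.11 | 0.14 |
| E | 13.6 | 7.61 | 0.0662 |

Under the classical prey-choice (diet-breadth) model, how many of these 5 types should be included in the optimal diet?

Rank by E/h (kJ/s): D 2.39, E 1.79, H 1.4, F 0.494, B 0.113. Include each in turn until the next type's E/h falls below the running intake rate.
Rate on top 1: 0.9957. E: 1.79 > 0.9957 → include.
Rate on top 2: 1.175. H: 1.4 > 1.175 → include.
Rate on top 3: 1.198. F: 0.494 < 1.198 → exclude; stop.
Optimal diet: D, E, H — 3 of 5 types.

3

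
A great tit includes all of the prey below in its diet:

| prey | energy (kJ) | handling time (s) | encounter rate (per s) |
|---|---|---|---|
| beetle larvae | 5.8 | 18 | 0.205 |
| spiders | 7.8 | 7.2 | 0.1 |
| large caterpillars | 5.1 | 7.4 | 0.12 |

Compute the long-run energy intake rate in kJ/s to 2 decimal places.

R = Σλ_iE_i / (1 + Σλ_ih_i)
Numerator: 0.205×5.8 + 0.1×7.8 + 0.12×5.1 = 2.581
Denominator: 1 + 0.205×18 + 0.1×7.2 + 0.12×7.4 = 6.298
R = 2.581/6.298 = 0.4098 kJ/s

0.41 kJ/s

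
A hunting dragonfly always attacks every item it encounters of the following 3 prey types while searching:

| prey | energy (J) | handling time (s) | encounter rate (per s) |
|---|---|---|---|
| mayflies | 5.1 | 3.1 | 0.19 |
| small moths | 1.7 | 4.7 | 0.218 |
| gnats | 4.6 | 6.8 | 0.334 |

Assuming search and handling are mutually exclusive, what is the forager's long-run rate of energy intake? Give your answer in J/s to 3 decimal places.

0.589 J/s

R = (0.19×5.1 + 0.218×1.7 + 0.334×4.6) / (1 + 0.19×3.1 + 0.218×4.7 + 0.334×6.8) = 2.876/4.885 = 0.5888 J/s.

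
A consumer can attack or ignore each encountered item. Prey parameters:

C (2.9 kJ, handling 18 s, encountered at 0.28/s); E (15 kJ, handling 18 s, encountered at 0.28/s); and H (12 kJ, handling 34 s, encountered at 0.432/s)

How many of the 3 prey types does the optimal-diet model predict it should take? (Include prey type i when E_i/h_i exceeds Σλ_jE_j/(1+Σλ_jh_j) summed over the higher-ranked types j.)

1

Rank by E/h (kJ/s): E 0.833, H 0.353, C 0.161. Include each in turn until the next type's E/h falls below the running intake rate.
Rate on top 1: 0.6954. H: 0.353 < 0.6954 → exclude; stop.
Optimal diet: E — 1 of 3 types.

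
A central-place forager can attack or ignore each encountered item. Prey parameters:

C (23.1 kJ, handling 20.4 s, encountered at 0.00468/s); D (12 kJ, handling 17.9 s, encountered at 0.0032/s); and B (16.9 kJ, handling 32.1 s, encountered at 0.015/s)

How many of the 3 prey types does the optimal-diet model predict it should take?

3

Rank by E/h (kJ/s): C 1.13, D 0.67, B 0.526. Include each in turn until the next type's E/h falls below the running intake rate.
Rate on top 1: 0.09869. D: 0.67 > 0.09869 → include.
Rate on top 2: 0.1271. B: 0.526 > 0.1271 → include.
Optimal diet: C, D, B — 3 of 3 types.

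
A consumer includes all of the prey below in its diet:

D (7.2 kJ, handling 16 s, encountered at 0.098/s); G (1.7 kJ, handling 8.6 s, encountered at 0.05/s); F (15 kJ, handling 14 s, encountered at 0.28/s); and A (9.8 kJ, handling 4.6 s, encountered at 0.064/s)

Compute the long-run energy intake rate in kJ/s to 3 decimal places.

R = Σλ_iE_i / (1 + Σλ_ih_i)
Numerator: 0.098×7.2 + 0.05×1.7 + 0.28×15 + 0.064×9.8 = 5.618
Denominator: 1 + 0.098×16 + 0.05×8.6 + 0.28×14 + 0.064×4.6 = 7.212
R = 5.618/7.212 = 0.7789 kJ/s

0.779 kJ/s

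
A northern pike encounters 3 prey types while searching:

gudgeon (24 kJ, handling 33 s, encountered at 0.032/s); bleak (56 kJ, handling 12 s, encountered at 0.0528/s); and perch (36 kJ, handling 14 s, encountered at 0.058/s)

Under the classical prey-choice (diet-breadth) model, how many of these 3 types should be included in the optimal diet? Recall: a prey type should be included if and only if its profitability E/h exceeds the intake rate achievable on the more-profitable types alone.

2

Rank by E/h (kJ/s): bleak 4.67, perch 2.57, gudgeon 0.727. Include each in turn until the next type's E/h falls below the running intake rate.
Rate on top 1: 1.81. perch: 2.57 > 1.81 → include.
Rate on top 2: 2.063. gudgeon: 0.727 < 2.063 → exclude; stop.
Optimal diet: bleak, perch — 2 of 3 types.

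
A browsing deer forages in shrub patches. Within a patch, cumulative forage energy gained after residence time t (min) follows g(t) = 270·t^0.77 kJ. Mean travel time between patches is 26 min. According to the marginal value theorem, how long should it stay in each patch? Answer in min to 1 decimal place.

By the marginal value theorem, leave when the instantaneous gain rate g'(t) equals the habitat-wide average g(t)/(T + t).
g'(t) = 0.77·270·t^-0.23. Setting 0.77·270·t^-0.23 = 270·t^0.77/(26+t) gives 0.77(26+t) = t, so 0.23·t = 0.77×26.
t* = 0.77×26/0.23 = 87.04 min.

87.0 min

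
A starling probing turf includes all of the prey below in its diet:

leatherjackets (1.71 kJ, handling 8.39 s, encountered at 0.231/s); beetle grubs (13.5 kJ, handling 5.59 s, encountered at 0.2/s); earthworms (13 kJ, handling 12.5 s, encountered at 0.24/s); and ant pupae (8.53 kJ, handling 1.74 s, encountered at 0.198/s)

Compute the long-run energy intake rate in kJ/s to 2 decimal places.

1.07 kJ/s

R = Σλ_iE_i / (1 + Σλ_ih_i)
Numerator: 0.231×1.71 + 0.2×13.5 + 0.24×13 + 0.198×8.53 = 7.904
Denominator: 1 + 0.231×8.39 + 0.2×5.59 + 0.24×12.5 + 0.198×1.74 = 7.401
R = 7.904/7.401 = 1.068 kJ/s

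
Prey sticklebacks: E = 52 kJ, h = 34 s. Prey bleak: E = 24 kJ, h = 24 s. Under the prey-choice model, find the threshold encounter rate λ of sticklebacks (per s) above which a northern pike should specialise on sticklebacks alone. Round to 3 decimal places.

At the threshold, the rate on sticklebacks alone equals the profitability of bleak: λ·52/(1 + λ·34) = 24/24 = 1.
Rearranging, λ(52 − 1×34) = 1, so λ = 1/18 = 0.05556 per s.

0.056 per s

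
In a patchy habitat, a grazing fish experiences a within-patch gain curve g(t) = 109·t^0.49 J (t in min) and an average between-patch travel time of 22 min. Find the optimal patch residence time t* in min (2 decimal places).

21.14 min

Maximise g(t)/(T+t): set derivative to zero → g'(t)(T+t) = g(t).
g'(t) = 0.49·109·t^-0.51. Setting 0.49·109·t^-0.51 = 109·t^0.49/(22+t) gives 0.49(22+t) = t, so 0.51·t = 0.49×22.
t* = 0.49×22/0.51 = 21.14 min.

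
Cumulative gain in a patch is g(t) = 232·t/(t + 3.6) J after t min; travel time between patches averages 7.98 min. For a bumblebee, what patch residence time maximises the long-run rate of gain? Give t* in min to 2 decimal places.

5.36 min

By the marginal value theorem, leave when the instantaneous gain rate g'(t) equals the habitat-wide average g(t)/(T + t).
g'(t) = 232·3.6/(t + 3.6)². Setting 232·3.6/(t+3.6)² = 232t/[(t+3.6)(7.98+t)] gives 3.6(7.98+t) = t(t+3.6), so t² = 3.6×7.98 = 28.73.
t* = √28.73 = 5.36 min.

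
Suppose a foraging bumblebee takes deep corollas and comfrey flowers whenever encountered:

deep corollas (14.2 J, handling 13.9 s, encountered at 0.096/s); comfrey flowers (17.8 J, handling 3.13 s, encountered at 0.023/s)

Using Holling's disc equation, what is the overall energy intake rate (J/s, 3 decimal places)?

0.737 J/s

R = (0.096×14.2 + 0.023×17.8) / (1 + 0.096×13.9 + 0.023×3.13) = 1.773/2.406 = 0.7366 J/s.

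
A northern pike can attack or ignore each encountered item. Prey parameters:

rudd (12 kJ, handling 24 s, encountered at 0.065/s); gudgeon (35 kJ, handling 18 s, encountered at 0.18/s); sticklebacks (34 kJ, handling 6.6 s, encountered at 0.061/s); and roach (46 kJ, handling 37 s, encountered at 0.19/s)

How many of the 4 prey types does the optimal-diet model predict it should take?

Rank by E/h (kJ/s): sticklebacks 5.15, gudgeon 1.94, roach 1.24, rudd 0.5. Include each in turn until the next type's E/h falls below the running intake rate.
Rate on top 1: 1.479. gudgeon: 1.94 > 1.479 → include.
Rate on top 2: 1.804. roach: 1.24 < 1.804 → exclude; stop.
Optimal diet: sticklebacks, gudgeon — 2 of 4 types.

2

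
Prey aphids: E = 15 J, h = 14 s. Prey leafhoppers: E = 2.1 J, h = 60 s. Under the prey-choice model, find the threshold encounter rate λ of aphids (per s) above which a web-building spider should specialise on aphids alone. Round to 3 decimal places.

0.002 per s

Drop leafhoppers once their profitability E₂/h₂ falls below the rate achievable on aphids alone: E₂/h₂ = λE₁/(1 + λh₁).
Solve for λ: λE₁h₂ = E₂(1 + λh₁) → λ(E₁h₂ − E₂h₁) = E₂ → λ = E₂/(E₁h₂ − E₂h₁).
λ = 2.1/(15×60 − 2.1×14) = 2.1/870.6 = 0.002412 per s.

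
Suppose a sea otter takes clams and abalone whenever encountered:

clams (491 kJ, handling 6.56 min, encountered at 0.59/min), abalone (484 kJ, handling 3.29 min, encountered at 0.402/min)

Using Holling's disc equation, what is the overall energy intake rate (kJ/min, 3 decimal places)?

78.195 kJ/min

Energy encountered per unit search time: 0.59×491 + 0.402×484 = 484.3 kJ/min.
Handling time per unit search time: 0.59×6.56 + 0.402×3.29 = 5.193.
Rate = 484.3/(1 + 5.193) = 78.19 kJ/min.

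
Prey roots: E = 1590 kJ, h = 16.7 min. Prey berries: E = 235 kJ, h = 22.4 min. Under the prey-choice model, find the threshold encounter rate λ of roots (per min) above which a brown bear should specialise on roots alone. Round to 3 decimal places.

0.007 per min

Drop berries once their profitability E₂/h₂ falls below the rate achievable on roots alone: E₂/h₂ = λE₁/(1 + λh₁).
Solve for λ: λE₁h₂ = E₂(1 + λh₁) → λ(E₁h₂ − E₂h₁) = E₂ → λ = E₂/(E₁h₂ − E₂h₁).
λ = 235/(1590×22.4 − 235×16.7) = 235/3.169e+04 = 0.007415 per min.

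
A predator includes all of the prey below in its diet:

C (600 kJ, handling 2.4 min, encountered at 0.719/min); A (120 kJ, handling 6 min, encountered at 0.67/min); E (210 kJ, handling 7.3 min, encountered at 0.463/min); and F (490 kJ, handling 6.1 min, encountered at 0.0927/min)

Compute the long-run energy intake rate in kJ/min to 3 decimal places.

61.215 kJ/min

R = Σλ_iE_i / (1 + Σλ_ih_i)
Numerator: 0.719×600 + 0.67×120 + 0.463×210 + 0.0927×490 = 654.5
Denominator: 1 + 0.719×2.4 + 0.67×6 + 0.463×7.3 + 0.0927×6.1 = 10.69
R = 654.5/10.69 = 61.22 kJ/min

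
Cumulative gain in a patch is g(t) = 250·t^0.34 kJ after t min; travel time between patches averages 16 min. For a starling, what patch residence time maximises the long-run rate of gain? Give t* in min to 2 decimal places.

By the marginal value theorem, leave when the instantaneous gain rate g'(t) equals the habitat-wide average g(t)/(T + t).
g'(t) = 0.34·250·t^-0.66. Setting 0.34·250·t^-0.66 = 250·t^0.34/(16+t) gives 0.34(16+t) = t, so 0.66·t = 0.34×16.
t* = 0.34×16/0.66 = 8.242 min.

8.24 min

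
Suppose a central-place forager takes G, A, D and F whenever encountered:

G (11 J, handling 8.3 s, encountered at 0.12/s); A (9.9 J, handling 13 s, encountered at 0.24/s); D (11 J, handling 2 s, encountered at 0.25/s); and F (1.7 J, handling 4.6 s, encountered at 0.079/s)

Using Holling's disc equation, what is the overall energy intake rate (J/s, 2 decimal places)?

1.10 J/s

Energy encountered per unit search time: 0.12×11 + 0.24×9.9 + 0.25×11 + 0.079×1.7 = 6.58 J/s.
Handling time per unit search time: 0.12×8.3 + 0.24×13 + 0.25×2 + 0.079×4.6 = 4.979.
Rate = 6.58/(1 + 4.979) = 1.1 J/s.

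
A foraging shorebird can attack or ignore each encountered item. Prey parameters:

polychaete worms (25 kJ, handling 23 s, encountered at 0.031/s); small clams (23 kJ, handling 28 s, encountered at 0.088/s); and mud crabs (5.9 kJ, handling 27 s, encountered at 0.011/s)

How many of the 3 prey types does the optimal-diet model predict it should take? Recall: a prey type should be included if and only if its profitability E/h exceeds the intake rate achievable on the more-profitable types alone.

Profitabilities (E/h, kJ/s): polychaete worms 1.09, small clams 0.821, mud crabs 0.219. Add prey in this order while the next type's profitability exceeds the intake rate on those already taken.
Rate on top 1: 0.4524. small clams: 0.821 > 0.4524 → include.
Rate on top 2: 0.6701. mud crabs: 0.219 < 0.6701 → exclude; stop.
Optimal diet: polychaete worms, small clams — 2 of 3 types.

2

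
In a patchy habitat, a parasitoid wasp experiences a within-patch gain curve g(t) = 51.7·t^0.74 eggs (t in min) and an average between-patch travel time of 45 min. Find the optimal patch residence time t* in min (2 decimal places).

128.08 min

Maximise g(t)/(T+t): set derivative to zero → g'(t)(T+t) = g(t).
g'(t) = 0.74·51.7·t^-0.26. Setting 0.74·51.7·t^-0.26 = 51.7·t^0.74/(45+t) gives 0.74(45+t) = t, so 0.26·t = 0.74×45.
t* = 0.74×45/0.26 = 128.1 min.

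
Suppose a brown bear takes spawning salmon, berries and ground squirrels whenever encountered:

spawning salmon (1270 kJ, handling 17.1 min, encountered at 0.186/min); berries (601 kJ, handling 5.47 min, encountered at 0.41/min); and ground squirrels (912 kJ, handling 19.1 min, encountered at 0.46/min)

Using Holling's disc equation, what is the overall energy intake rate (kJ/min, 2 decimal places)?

R = (0.186×1270 + 0.41×601 + 0.46×912) / (1 + 0.186×17.1 + 0.41×5.47 + 0.46×19.1) = 902.2/15.21 = 59.32 kJ/min.

59.32 kJ/min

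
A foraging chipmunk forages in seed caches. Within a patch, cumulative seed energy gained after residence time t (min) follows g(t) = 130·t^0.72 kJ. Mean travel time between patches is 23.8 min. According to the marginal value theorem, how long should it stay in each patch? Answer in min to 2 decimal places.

61.20 min

Optimal t* satisfies g'(t*) = g(t*)/(T + t*).
g'(t) = 0.72·130·t^-0.28. Setting 0.72·130·t^-0.28 = 130·t^0.72/(23.8+t) gives 0.72(23.8+t) = t, so 0.28·t = 0.72×23.8.
t* = 0.72×23.8/0.28 = 61.2 min.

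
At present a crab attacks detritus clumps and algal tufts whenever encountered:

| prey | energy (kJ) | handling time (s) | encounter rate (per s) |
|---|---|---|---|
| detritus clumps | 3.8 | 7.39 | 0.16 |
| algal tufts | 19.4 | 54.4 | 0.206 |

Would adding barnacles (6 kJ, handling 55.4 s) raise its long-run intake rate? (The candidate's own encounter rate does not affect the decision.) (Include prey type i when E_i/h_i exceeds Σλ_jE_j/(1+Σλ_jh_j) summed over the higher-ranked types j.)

Current rate: (0.16×3.8 + 0.206×19.4)/(1 + 0.16×7.39 + 0.206×54.4) = 0.3439 kJ/s.
Profitability of barnacles: 6/55.4 = 0.1083 kJ/s.
0.1083 < 0.3439, so adding barnacles would lower the average — exclude it.

No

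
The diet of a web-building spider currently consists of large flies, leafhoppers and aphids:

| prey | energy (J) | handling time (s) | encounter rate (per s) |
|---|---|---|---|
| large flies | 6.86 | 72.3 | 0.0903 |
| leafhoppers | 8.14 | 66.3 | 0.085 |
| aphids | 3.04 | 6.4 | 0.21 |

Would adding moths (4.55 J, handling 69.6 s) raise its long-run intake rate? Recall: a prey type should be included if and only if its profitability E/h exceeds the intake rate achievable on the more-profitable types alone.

Current rate: (0.0903×6.86 + 0.085×8.14 + 0.21×3.04)/(1 + 0.0903×72.3 + 0.085×66.3 + 0.21×6.4) = 0.1344 J/s.
Profitability of moths: 4.55/69.6 = 0.06537 J/s.
0.06537 < 0.1344, so adding moths would lower the average — exclude it.

No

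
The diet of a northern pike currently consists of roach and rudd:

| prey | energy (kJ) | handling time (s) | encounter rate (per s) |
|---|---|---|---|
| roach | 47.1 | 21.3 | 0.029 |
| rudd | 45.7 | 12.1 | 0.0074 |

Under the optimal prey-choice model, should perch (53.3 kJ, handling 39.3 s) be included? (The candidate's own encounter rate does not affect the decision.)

Yes

Intake rate on the current diet: R = (0.029×47.1 + 0.0074×45.7) / (1 + 0.029×21.3 + 0.0074×12.1) = 1.704/1.707 = 0.9981 kJ/s.
Profitability of perch: 53.3/39.3 = 1.356 kJ/s.
Since 1.356 > R, including perch increases the long-run rate.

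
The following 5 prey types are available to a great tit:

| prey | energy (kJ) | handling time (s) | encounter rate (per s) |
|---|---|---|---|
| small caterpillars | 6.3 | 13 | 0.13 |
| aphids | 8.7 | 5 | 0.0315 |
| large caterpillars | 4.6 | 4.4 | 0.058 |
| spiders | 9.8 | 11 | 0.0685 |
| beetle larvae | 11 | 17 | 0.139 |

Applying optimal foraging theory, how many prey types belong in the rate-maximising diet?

4

Rank by E/h (kJ/s): aphids 1.74, large caterpillars 1.05, spiders 0.891, beetle larvae 0.647, small caterpillars 0.485. Include each in turn until the next type's E/h falls below the running intake rate.
Rate on top 1: 0.2368. large caterpillars: 1.05 > 0.2368 → include.
Rate on top 2: 0.3828. spiders: 0.891 > 0.3828 → include.
Rate on top 3: 0.5596. beetle larvae: 0.647 > 0.5596 → include.
Rate on top 4: 0.6052. small caterpillars: 0.485 < 0.6052 → exclude; stop.
Optimal diet: aphids, large caterpillars, spiders, beetle larvae — 4 of 5 types.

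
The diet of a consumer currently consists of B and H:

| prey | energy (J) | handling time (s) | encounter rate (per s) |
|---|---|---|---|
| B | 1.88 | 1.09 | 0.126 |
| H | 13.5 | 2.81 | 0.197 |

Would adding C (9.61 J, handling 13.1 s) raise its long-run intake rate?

No

On B and H alone, R = ΣλE/(1+Σλh) = 2.896/1.691 = 1.713 J/s.
C: E/h = 9.61/13.1 = 0.7336 J/s.
0.7336 < 1.713, so adding C would lower the average — exclude it.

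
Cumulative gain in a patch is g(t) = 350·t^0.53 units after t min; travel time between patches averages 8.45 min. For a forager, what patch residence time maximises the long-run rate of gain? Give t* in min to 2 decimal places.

9.53 min

Maximise g(t)/(T+t): set derivative to zero → g'(t)(T+t) = g(t).
g'(t) = 0.53·350·t^-0.47. Setting 0.53·350·t^-0.47 = 350·t^0.53/(8.45+t) gives 0.53(8.45+t) = t, so 0.47·t = 0.53×8.45.
t* = 0.53×8.45/0.47 = 9.529 min.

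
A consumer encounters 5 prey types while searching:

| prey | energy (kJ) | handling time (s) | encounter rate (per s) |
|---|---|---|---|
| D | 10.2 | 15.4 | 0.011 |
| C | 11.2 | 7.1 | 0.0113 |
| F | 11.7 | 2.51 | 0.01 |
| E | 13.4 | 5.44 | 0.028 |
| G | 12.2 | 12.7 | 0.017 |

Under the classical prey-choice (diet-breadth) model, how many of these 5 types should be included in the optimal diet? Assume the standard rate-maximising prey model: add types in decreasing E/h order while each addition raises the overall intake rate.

Rank by E/h (kJ/s): F 4.66, E 2.46, C 1.58, G 0.961, D 0.662. Include each in turn until the next type's E/h falls below the running intake rate.
Rate on top 1: 0.1141. E: 2.46 > 0.1141 → include.
Rate on top 2: 0.418. C: 1.58 > 0.418 → include.
Rate on top 3: 0.492. G: 0.961 > 0.492 → include.
Rate on top 4: 0.5607. D: 0.662 > 0.5607 → include.
Optimal diet: F, E, C, G, D — 5 of 5 types.

5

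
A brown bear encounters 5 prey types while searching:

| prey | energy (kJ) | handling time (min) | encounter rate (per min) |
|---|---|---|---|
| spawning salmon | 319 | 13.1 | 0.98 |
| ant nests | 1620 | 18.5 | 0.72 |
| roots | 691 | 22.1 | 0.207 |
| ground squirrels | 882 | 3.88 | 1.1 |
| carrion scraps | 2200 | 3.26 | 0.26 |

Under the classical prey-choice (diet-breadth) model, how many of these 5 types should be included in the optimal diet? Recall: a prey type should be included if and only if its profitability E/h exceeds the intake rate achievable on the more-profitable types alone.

E/h in descending order: carrion scraps 675, ground squirrels 227, ant nests 87.6, roots 31.3, spawning salmon 24.4 kJ/min. The optimal diet is the largest prefix of this list for which every included type satisfies E_i/h_i > R on the types above it.
Rate on top 1: 309.6. ground squirrels: 227 < 309.6 → exclude; stop.
Optimal diet: carrion scraps — 1 of 5 types.

1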